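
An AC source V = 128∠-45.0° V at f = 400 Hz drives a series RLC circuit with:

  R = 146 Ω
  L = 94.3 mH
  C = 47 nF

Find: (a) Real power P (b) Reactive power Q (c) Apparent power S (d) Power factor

Step 1 — Angular frequency: ω = 2π·f = 2π·400 = 2513 rad/s.
Step 2 — Component impedances:
  R: Z = R = 146 Ω
  L: Z = jωL = j·2513·0.0943 = 0 + j237 Ω
  C: Z = 1/(jωC) = -j/(ω·C) = 0 - j8466 Ω
Step 3 — Series combination: Z_total = R + L + C = 146 - j8229 Ω = 8230∠-89.0° Ω.
Step 4 — Source phasor: V = 128∠-45.0° V = 90.51 - j90.51 V.
Step 5 — Current: I = V / Z = 0.01119 + j0.0108 A = 0.01555∠44.0° A.
Step 6 — Complex power: S = V·I* = 0.03532 - j1.99 VA.
Step 7 — Real power: P = Re(S) = 0.03532 W.
Step 8 — Reactive power: Q = Im(S) = -1.99 VAR.
Step 9 — Apparent power: |S| = 1.991 VA.
Step 10 — Power factor: PF = P/|S| = 0.01774 (leading).

(a) P = 0.03532 W  (b) Q = -1.99 VAR  (c) S = 1.991 VA  (d) PF = 0.01774 (leading)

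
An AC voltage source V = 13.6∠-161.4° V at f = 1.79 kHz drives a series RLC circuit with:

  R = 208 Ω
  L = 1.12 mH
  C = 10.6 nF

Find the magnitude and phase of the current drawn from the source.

Step 1 — Angular frequency: ω = 2π·f = 2π·1790 = 1.125e+04 rad/s.
Step 2 — Component impedances:
  R: Z = R = 208 Ω
  L: Z = jωL = j·1.125e+04·0.00112 = 0 + j12.6 Ω
  C: Z = 1/(jωC) = -j/(ω·C) = 0 - j8388 Ω
Step 3 — Series combination: Z_total = R + L + C = 208 - j8375 Ω = 8378∠-88.6° Ω.
Step 4 — Source phasor: V = 13.6∠-161.4° V = -12.89 - j4.338 V.
Step 5 — Ohm's law: I = V / Z_total = (-12.89 - j4.338) / (208 - j8375) = 0.0004794 - j0.001551 A.
Step 6 — Convert to polar: |I| = 0.001623 A, ∠I = -72.8°.

I = 0.001623∠-72.8° A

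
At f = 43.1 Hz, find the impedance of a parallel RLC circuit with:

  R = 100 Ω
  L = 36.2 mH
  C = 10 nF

Step 1 — Angular frequency: ω = 2π·f = 2π·43.1 = 270.8 rad/s.
Step 2 — Component impedances:
  R: Z = R = 100 Ω
  L: Z = jωL = j·270.8·0.0362 = 0 + j9.803 Ω
  C: Z = 1/(jωC) = -j/(ω·C) = 0 - j3.693e+05 Ω
Step 3 — Parallel combination: 1/Z_total = 1/R + 1/L + 1/C; Z_total = 0.9519 + j9.71 Ω = 9.757∠84.4° Ω.

Z = 0.9519 + j9.71 Ω = 9.757∠84.4° Ω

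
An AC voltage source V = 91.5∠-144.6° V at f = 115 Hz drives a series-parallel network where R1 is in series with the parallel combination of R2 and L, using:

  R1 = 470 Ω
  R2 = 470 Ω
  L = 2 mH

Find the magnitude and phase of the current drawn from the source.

Step 1 — Angular frequency: ω = 2π·f = 2π·115 = 722.6 rad/s.
Step 2 — Component impedances:
  R1: Z = R = 470 Ω
  R2: Z = R = 470 Ω
  L: Z = jωL = j·722.6·0.002 = 0 + j1.445 Ω
Step 3 — Parallel branch: R2 || L = 1/(1/R2 + 1/L) = 0.004443 + j1.445 Ω.
Step 4 — Series with R1: Z_total = R1 + (R2 || L) = 470 + j1.445 Ω = 470∠0.2° Ω.
Step 5 — Source phasor: V = 91.5∠-144.6° V = -74.58 - j53 V.
Step 6 — Ohm's law: I = V / Z_total = (-74.58 - j53) / (470 + j1.445) = -0.159 - j0.1123 A.
Step 7 — Convert to polar: |I| = 0.1947 A, ∠I = -144.8°.

I = 0.1947∠-144.8° A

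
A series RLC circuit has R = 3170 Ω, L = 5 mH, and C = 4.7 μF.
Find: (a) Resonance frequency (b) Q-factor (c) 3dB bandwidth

Step 1 — Resonance condition Im(Z)=0 gives ω₀ = 1/√(LC).
Step 2 — ω₀ = 1/√(0.005·4.7e-06) = 6523 rad/s.
Step 3 — f₀ = ω₀/(2π) = 1038 Hz.
Step 4 — Series Q: Q = ω₀L/R = 6523·0.005/3170 = 0.01029.
Step 5 — 3dB bandwidth: Δω = ω₀/Q = 6.34e+05 rad/s; BW = Δω/(2π) = 1.009e+05 Hz.

(a) f₀ = 1038 Hz  (b) Q = 0.01029  (c) BW = 1.009e+05 Hz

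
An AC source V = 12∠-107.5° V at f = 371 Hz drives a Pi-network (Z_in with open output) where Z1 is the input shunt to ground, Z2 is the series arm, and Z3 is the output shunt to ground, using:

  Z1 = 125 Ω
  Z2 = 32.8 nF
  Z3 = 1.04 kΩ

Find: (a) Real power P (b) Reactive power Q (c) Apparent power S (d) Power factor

Step 1 — Angular frequency: ω = 2π·f = 2π·371 = 2331 rad/s.
Step 2 — Component impedances:
  Z1: Z = R = 125 Ω
  Z2: Z = 1/(jωC) = -j/(ω·C) = 0 - j1.308e+04 Ω
  Z3: Z = R = 1040 Ω
Step 3 — With open output, the series arm Z2 and the output shunt Z3 appear in series to ground: Z2 + Z3 = 1040 - j1.308e+04 Ω.
Step 4 — Parallel with input shunt Z1: Z_in = Z1 || (Z2 + Z3) = 124.9 - j1.185 Ω = 124.9∠-0.5° Ω.
Step 5 — Source phasor: V = 12∠-107.5° V = -3.608 - j11.44 V.
Step 6 — Current: I = V / Z = -0.02802 - j0.0919 A = 0.09608∠-107.0° A.
Step 7 — Complex power: S = V·I* = 1.153 - j0.01094 VA.
Step 8 — Real power: P = Re(S) = 1.153 W.
Step 9 — Reactive power: Q = Im(S) = -0.01094 VAR.
Step 10 — Apparent power: |S| = 1.153 VA.
Step 11 — Power factor: PF = P/|S| = 1 (leading).

(a) P = 1.153 W  (b) Q = -0.01094 VAR  (c) S = 1.153 VA  (d) PF = 1 (leading)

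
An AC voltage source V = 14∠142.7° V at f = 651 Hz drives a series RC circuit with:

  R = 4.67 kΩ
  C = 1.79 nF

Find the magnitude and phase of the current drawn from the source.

Step 1 — Angular frequency: ω = 2π·f = 2π·651 = 4090 rad/s.
Step 2 — Component impedances:
  R: Z = R = 4670 Ω
  C: Z = 1/(jωC) = -j/(ω·C) = 0 - j1.366e+05 Ω
Step 3 — Series combination: Z_total = R + C = 4670 - j1.366e+05 Ω = 1.367e+05∠-88.0° Ω.
Step 4 — Source phasor: V = 14∠142.7° V = -11.14 + j8.484 V.
Step 5 — Ohm's law: I = V / Z_total = (-11.14 + j8.484) / (4670 - j1.366e+05) = -6.483e-05 - j7.932e-05 A.
Step 6 — Convert to polar: |I| = 0.0001024 A, ∠I = -129.3°.

I = 0.0001024∠-129.3° A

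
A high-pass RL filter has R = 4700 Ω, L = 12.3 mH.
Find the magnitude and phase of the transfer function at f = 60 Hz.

Step 1 — Angular frequency: ω = 2π·60 = 377 rad/s.
Step 2 — Transfer function: H(jω) = jωL/(R + jωL).
Step 3 — Numerator jωL = j·4.637; denominator R + jωL = 4700 + j4.637.
Step 4 — H = 9.734e-07 + j0.0009866.
Step 5 — Magnitude: |H| = 0.0009866 (-60.1 dB); phase: φ = 89.9°.

|H| = 0.0009866 (-60.1 dB), φ = 89.9°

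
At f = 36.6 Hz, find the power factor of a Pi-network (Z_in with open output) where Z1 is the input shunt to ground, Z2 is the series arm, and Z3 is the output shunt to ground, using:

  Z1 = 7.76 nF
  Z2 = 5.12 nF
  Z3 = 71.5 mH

Step 1 — Angular frequency: ω = 2π·f = 2π·36.6 = 230 rad/s.
Step 2 — Component impedances:
  Z1: Z = 1/(jωC) = -j/(ω·C) = 0 - j5.604e+05 Ω
  Z2: Z = 1/(jωC) = -j/(ω·C) = 0 - j8.493e+05 Ω
  Z3: Z = jωL = j·230·0.0715 = 0 + j16.44 Ω
Step 3 — With open output, the series arm Z2 and the output shunt Z3 appear in series to ground: Z2 + Z3 = 0 - j8.493e+05 Ω.
Step 4 — Parallel with input shunt Z1: Z_in = Z1 || (Z2 + Z3) = 0 - j3.376e+05 Ω = 3.376e+05∠-90.0° Ω.
Step 5 — Power factor: PF = cos(φ) = Re(Z)/|Z| = 0/3.376e+05 = 0.
Step 6 — Type: Im(Z) = -3.376e+05 ⇒ leading (phase φ = -90.0°).

PF = 0 (leading, φ = -90.0°)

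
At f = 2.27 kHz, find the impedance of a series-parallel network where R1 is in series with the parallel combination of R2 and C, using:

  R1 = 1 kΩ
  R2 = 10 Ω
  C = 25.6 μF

Step 1 — Angular frequency: ω = 2π·f = 2π·2270 = 1.426e+04 rad/s.
Step 2 — Component impedances:
  R1: Z = R = 1000 Ω
  R2: Z = R = 10 Ω
  C: Z = 1/(jωC) = -j/(ω·C) = 0 - j2.739 Ω
Step 3 — Parallel branch: R2 || C = 1/(1/R2 + 1/C) = 0.6977 - j2.548 Ω.
Step 4 — Series with R1: Z_total = R1 + (R2 || C) = 1001 - j2.548 Ω = 1001∠-0.1° Ω.

Z = 1001 - j2.548 Ω = 1001∠-0.1° Ω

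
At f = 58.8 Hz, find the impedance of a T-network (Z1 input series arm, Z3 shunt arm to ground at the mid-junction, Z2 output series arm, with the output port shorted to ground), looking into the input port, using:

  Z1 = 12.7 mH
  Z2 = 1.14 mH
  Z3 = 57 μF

Step 1 — Angular frequency: ω = 2π·f = 2π·58.8 = 369.5 rad/s.
Step 2 — Component impedances:
  Z1: Z = jωL = j·369.5·0.0127 = 0 + j4.692 Ω
  Z2: Z = jωL = j·369.5·0.00114 = 0 + j0.4212 Ω
  Z3: Z = 1/(jωC) = -j/(ω·C) = 0 - j47.49 Ω
Step 3 — With the output port shorted to ground, the output series arm Z2 runs from the junction to ground; the shunt arm Z3 also runs from the junction to ground. They appear in parallel: Z3 || Z2 = 0 + j0.4249 Ω.
Step 4 — Series with input arm Z1: Z_in = Z1 + (Z3 || Z2) = 0 + j5.117 Ω = 5.117∠90.0° Ω.

Z = 0 + j5.117 Ω = 5.117∠90.0° Ω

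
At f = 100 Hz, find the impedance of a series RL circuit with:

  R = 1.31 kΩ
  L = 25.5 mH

Step 1 — Angular frequency: ω = 2π·f = 2π·100 = 628.3 rad/s.
Step 2 — Component impedances:
  R: Z = R = 1310 Ω
  L: Z = jωL = j·628.3·0.0255 = 0 + j16.02 Ω
Step 3 — Series combination: Z_total = R + L = 1310 + j16.02 Ω = 1310∠0.7° Ω.

Z = 1310 + j16.02 Ω = 1310∠0.7° Ω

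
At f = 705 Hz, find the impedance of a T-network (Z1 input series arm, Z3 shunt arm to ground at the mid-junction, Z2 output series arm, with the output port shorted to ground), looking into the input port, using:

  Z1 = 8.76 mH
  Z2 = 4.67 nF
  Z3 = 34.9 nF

Step 1 — Angular frequency: ω = 2π·f = 2π·705 = 4430 rad/s.
Step 2 — Component impedances:
  Z1: Z = jωL = j·4430·0.00876 = 0 + j38.8 Ω
  Z2: Z = 1/(jωC) = -j/(ω·C) = 0 - j4.834e+04 Ω
  Z3: Z = 1/(jωC) = -j/(ω·C) = 0 - j6469 Ω
Step 3 — With the output port shorted to ground, the output series arm Z2 runs from the junction to ground; the shunt arm Z3 also runs from the junction to ground. They appear in parallel: Z3 || Z2 = 0 - j5705 Ω.
Step 4 — Series with input arm Z1: Z_in = Z1 + (Z3 || Z2) = 0 - j5666 Ω = 5666∠-90.0° Ω.

Z = 0 - j5666 Ω = 5666∠-90.0° Ω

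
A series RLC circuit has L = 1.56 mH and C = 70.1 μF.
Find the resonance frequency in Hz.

Step 1 — Resonance condition Im(Z)=0 gives ω₀ = 1/√(LC).
Step 2 — ω₀ = 1/√(0.00156·7.01e-05) = 3024 rad/s.
Step 3 — f₀ = ω₀/(2π) = 481.3 Hz.

f₀ = 481.3 Hz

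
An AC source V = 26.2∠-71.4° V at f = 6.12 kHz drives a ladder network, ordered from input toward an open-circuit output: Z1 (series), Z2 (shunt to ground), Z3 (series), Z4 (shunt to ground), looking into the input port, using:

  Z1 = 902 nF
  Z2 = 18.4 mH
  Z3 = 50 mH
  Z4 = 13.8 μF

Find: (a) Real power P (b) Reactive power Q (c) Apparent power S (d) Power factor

Step 1 — Angular frequency: ω = 2π·f = 2π·6120 = 3.845e+04 rad/s.
Step 2 — Component impedances:
  Z1: Z = 1/(jωC) = -j/(ω·C) = 0 - j28.83 Ω
  Z2: Z = jωL = j·3.845e+04·0.0184 = 0 + j707.5 Ω
  Z3: Z = jωL = j·3.845e+04·0.05 = 0 + j1923 Ω
  Z4: Z = 1/(jωC) = -j/(ω·C) = 0 - j1.884 Ω
Step 3 — Ladder network (open output): work backward from the far end, alternating series and parallel combinations. Z_in = 0 + j488.2 Ω = 488.2∠90.0° Ω.
Step 4 — Source phasor: V = 26.2∠-71.4° V = 8.357 - j24.83 V.
Step 5 — Current: I = V / Z = -0.05086 - j0.01712 A = 0.05366∠-161.4° A.
Step 6 — Complex power: S = V·I* = 0 + j1.406 VA.
Step 7 — Real power: P = Re(S) = 0 W.
Step 8 — Reactive power: Q = Im(S) = 1.406 VAR.
Step 9 — Apparent power: |S| = 1.406 VA.
Step 10 — Power factor: PF = P/|S| = 0 (lagging).

(a) P = 0 W  (b) Q = 1.406 VAR  (c) S = 1.406 VA  (d) PF = 0 (lagging)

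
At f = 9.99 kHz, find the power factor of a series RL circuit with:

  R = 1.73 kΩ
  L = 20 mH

Step 1 — Angular frequency: ω = 2π·f = 2π·9990 = 6.277e+04 rad/s.
Step 2 — Component impedances:
  R: Z = R = 1730 Ω
  L: Z = jωL = j·6.277e+04·0.02 = 0 + j1255 Ω
Step 3 — Series combination: Z_total = R + L = 1730 + j1255 Ω = 2137∠36.0° Ω.
Step 4 — Power factor: PF = cos(φ) = Re(Z)/|Z| = 1730/2137.5 = 0.8094.
Step 5 — Type: Im(Z) = 1255 ⇒ lagging (phase φ = 36.0°).

PF = 0.8094 (lagging, φ = 36.0°)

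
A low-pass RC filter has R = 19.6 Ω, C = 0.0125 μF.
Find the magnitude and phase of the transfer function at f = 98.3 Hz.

Step 1 — Angular frequency: ω = 2π·98.3 = 617.6 rad/s.
Step 2 — Transfer function: H(jω) = 1/(1 + jωRC).
Step 3 — Denominator: 1 + jωRC = 1 + j·617.6·19.6·1.25e-08 = 1 + j0.0001513.
Step 4 — H = 1 - j0.0001513.
Step 5 — Magnitude: |H| = 1 (-0.0 dB); phase: φ = -0.0°.

|H| = 1 (-0.0 dB), φ = -0.0°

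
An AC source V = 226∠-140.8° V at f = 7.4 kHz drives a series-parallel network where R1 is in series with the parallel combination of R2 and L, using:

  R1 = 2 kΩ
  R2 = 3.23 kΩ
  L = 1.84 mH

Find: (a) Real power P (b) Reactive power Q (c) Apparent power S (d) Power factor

Step 1 — Angular frequency: ω = 2π·f = 2π·7400 = 4.65e+04 rad/s.
Step 2 — Component impedances:
  R1: Z = R = 2000 Ω
  R2: Z = R = 3230 Ω
  L: Z = jωL = j·4.65e+04·0.00184 = 0 + j85.55 Ω
Step 3 — Parallel branch: R2 || L = 1/(1/R2 + 1/L) = 2.264 + j85.49 Ω.
Step 4 — Series with R1: Z_total = R1 + (R2 || L) = 2002 + j85.49 Ω = 2004∠2.4° Ω.
Step 5 — Source phasor: V = 226∠-140.8° V = -175.1 - j142.8 V.
Step 6 — Current: I = V / Z = -0.09035 - j0.06748 A = 0.1128∠-143.2° A.
Step 7 — Complex power: S = V·I* = 25.46 + j1.087 VA.
Step 8 — Real power: P = Re(S) = 25.46 W.
Step 9 — Reactive power: Q = Im(S) = 1.087 VAR.
Step 10 — Apparent power: |S| = 25.49 VA.
Step 11 — Power factor: PF = P/|S| = 0.9991 (lagging).

(a) P = 25.46 W  (b) Q = 1.087 VAR  (c) S = 25.49 VA  (d) PF = 0.9991 (lagging)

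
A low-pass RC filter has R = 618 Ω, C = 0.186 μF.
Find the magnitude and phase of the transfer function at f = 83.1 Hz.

Step 1 — Angular frequency: ω = 2π·83.1 = 522.1 rad/s.
Step 2 — Transfer function: H(jω) = 1/(1 + jωRC).
Step 3 — Denominator: 1 + jωRC = 1 + j·522.1·618·1.86e-07 = 1 + j0.06002.
Step 4 — H = 0.9964 - j0.0598.
Step 5 — Magnitude: |H| = 0.9982 (-0.0 dB); phase: φ = -3.4°.

|H| = 0.9982 (-0.0 dB), φ = -3.4°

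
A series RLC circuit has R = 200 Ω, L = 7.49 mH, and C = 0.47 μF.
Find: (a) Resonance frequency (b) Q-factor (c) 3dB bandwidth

Step 1 — Resonance condition Im(Z)=0 gives ω₀ = 1/√(LC).
Step 2 — ω₀ = 1/√(0.00749·4.7e-07) = 1.685e+04 rad/s.
Step 3 — f₀ = ω₀/(2π) = 2682 Hz.
Step 4 — Series Q: Q = ω₀L/R = 1.685e+04·0.00749/200 = 0.6312.
Step 5 — 3dB bandwidth: Δω = ω₀/Q = 2.67e+04 rad/s; BW = Δω/(2π) = 4250 Hz.

(a) f₀ = 2682 Hz  (b) Q = 0.6312  (c) BW = 4250 Hz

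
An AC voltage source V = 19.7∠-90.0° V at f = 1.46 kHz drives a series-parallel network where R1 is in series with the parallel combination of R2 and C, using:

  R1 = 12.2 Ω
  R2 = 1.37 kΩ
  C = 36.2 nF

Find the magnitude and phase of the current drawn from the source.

Step 1 — Angular frequency: ω = 2π·f = 2π·1460 = 9173 rad/s.
Step 2 — Component impedances:
  R1: Z = R = 12.2 Ω
  R2: Z = R = 1370 Ω
  C: Z = 1/(jωC) = -j/(ω·C) = 0 - j3011 Ω
Step 3 — Parallel branch: R2 || C = 1/(1/R2 + 1/C) = 1135 - j516.4 Ω.
Step 4 — Series with R1: Z_total = R1 + (R2 || C) = 1147 - j516.4 Ω = 1258∠-24.2° Ω.
Step 5 — Source phasor: V = 19.7∠-90.0° V = 0 - j19.7 V.
Step 6 — Ohm's law: I = V / Z_total = (0 - j19.7) / (1147 - j516.4) = 0.006427 - j0.01428 A.
Step 7 — Convert to polar: |I| = 0.01566 A, ∠I = -65.8°.

I = 0.01566∠-65.8° A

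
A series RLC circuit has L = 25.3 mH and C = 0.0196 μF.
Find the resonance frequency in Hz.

Step 1 — Resonance condition Im(Z)=0 gives ω₀ = 1/√(LC).
Step 2 — ω₀ = 1/√(0.0253·1.96e-08) = 4.491e+04 rad/s.
Step 3 — f₀ = ω₀/(2π) = 7147 Hz.

f₀ = 7147 Hz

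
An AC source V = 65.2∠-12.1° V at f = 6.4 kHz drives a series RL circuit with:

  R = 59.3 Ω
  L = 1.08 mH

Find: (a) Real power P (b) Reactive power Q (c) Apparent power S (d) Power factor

Step 1 — Angular frequency: ω = 2π·f = 2π·6400 = 4.021e+04 rad/s.
Step 2 — Component impedances:
  R: Z = R = 59.3 Ω
  L: Z = jωL = j·4.021e+04·0.00108 = 0 + j43.43 Ω
Step 3 — Series combination: Z_total = R + L = 59.3 + j43.43 Ω = 73.5∠36.2° Ω.
Step 4 — Source phasor: V = 65.2∠-12.1° V = 63.75 - j13.67 V.
Step 5 — Current: I = V / Z = 0.5899 - j0.6625 A = 0.887∠-48.3° A.
Step 6 — Complex power: S = V·I* = 46.66 + j34.17 VA.
Step 7 — Real power: P = Re(S) = 46.66 W.
Step 8 — Reactive power: Q = Im(S) = 34.17 VAR.
Step 9 — Apparent power: |S| = 57.84 VA.
Step 10 — Power factor: PF = P/|S| = 0.8068 (lagging).

(a) P = 46.66 W  (b) Q = 34.17 VAR  (c) S = 57.84 VA  (d) PF = 0.8068 (lagging)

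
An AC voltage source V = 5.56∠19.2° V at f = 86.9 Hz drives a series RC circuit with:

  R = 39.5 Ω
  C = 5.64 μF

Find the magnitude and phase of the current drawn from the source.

Step 1 — Angular frequency: ω = 2π·f = 2π·86.9 = 546 rad/s.
Step 2 — Component impedances:
  R: Z = R = 39.5 Ω
  C: Z = 1/(jωC) = -j/(ω·C) = 0 - j324.7 Ω
Step 3 — Series combination: Z_total = R + C = 39.5 - j324.7 Ω = 327.1∠-83.1° Ω.
Step 4 — Source phasor: V = 5.56∠19.2° V = 5.251 + j1.828 V.
Step 5 — Ohm's law: I = V / Z_total = (5.251 + j1.828) / (39.5 - j324.7) = -0.003611 + j0.01661 A.
Step 6 — Convert to polar: |I| = 0.017 A, ∠I = 102.3°.

I = 0.017∠102.3° A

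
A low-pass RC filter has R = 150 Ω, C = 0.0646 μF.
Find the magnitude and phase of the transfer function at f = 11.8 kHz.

Step 1 — Angular frequency: ω = 2π·1.18e+04 = 7.414e+04 rad/s.
Step 2 — Transfer function: H(jω) = 1/(1 + jωRC).
Step 3 — Denominator: 1 + jωRC = 1 + j·7.414e+04·150·6.46e-08 = 1 + j0.7184.
Step 4 — H = 0.6596 - j0.4739.
Step 5 — Magnitude: |H| = 0.8121 (-1.8 dB); phase: φ = -35.7°.

|H| = 0.8121 (-1.8 dB), φ = -35.7°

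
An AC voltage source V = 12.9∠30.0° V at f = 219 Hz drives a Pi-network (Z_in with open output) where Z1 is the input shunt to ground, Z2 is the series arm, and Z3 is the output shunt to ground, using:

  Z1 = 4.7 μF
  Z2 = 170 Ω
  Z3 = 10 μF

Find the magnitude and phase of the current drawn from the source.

Step 1 — Angular frequency: ω = 2π·f = 2π·219 = 1376 rad/s.
Step 2 — Component impedances:
  Z1: Z = 1/(jωC) = -j/(ω·C) = 0 - j154.6 Ω
  Z2: Z = R = 170 Ω
  Z3: Z = 1/(jωC) = -j/(ω·C) = 0 - j72.67 Ω
Step 3 — With open output, the series arm Z2 and the output shunt Z3 appear in series to ground: Z2 + Z3 = 170 - j72.67 Ω.
Step 4 — Parallel with input shunt Z1: Z_in = Z1 || (Z2 + Z3) = 50.45 - j87.17 Ω = 100.7∠-59.9° Ω.
Step 5 — Source phasor: V = 12.9∠30.0° V = 11.17 + j6.45 V.
Step 6 — Ohm's law: I = V / Z_total = (11.17 + j6.45) / (50.45 - j87.17) = 0.0001348 + j0.1281 A.
Step 7 — Convert to polar: |I| = 0.1281 A, ∠I = 89.9°.

I = 0.1281∠89.9° A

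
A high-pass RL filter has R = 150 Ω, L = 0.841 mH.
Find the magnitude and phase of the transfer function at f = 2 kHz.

Step 1 — Angular frequency: ω = 2π·2000 = 1.257e+04 rad/s.
Step 2 — Transfer function: H(jω) = jωL/(R + jωL).
Step 3 — Numerator jωL = j·10.57; denominator R + jωL = 150 + j10.57.
Step 4 — H = 0.004939 + j0.07011.
Step 5 — Magnitude: |H| = 0.07028 (-23.1 dB); phase: φ = 86.0°.

|H| = 0.07028 (-23.1 dB), φ = 86.0°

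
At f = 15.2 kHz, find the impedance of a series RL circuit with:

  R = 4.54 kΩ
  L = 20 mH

Step 1 — Angular frequency: ω = 2π·f = 2π·1.52e+04 = 9.55e+04 rad/s.
Step 2 — Component impedances:
  R: Z = R = 4540 Ω
  L: Z = jωL = j·9.55e+04·0.02 = 0 + j1910 Ω
Step 3 — Series combination: Z_total = R + L = 4540 + j1910 Ω = 4925∠22.8° Ω.

Z = 4540 + j1910 Ω = 4925∠22.8° Ω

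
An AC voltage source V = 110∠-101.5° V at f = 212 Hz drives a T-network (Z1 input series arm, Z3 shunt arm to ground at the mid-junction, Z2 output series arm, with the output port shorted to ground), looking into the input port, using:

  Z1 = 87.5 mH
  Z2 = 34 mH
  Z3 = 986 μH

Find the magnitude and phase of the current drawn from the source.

Step 1 — Angular frequency: ω = 2π·f = 2π·212 = 1332 rad/s.
Step 2 — Component impedances:
  Z1: Z = jωL = j·1332·0.0875 = 0 + j116.6 Ω
  Z2: Z = jωL = j·1332·0.034 = 0 + j45.29 Ω
  Z3: Z = jωL = j·1332·0.000986 = 0 + j1.313 Ω
Step 3 — With the output port shorted to ground, the output series arm Z2 runs from the junction to ground; the shunt arm Z3 also runs from the junction to ground. They appear in parallel: Z3 || Z2 = 0 + j1.276 Ω.
Step 4 — Series with input arm Z1: Z_in = Z1 + (Z3 || Z2) = 0 + j117.8 Ω = 117.8∠90.0° Ω.
Step 5 — Source phasor: V = 110∠-101.5° V = -21.93 - j107.8 V.
Step 6 — Ohm's law: I = V / Z_total = (-21.93 - j107.8) / (0 + j117.8) = -0.9148 + j0.1861 A.
Step 7 — Convert to polar: |I| = 0.9336 A, ∠I = 168.5°.

I = 0.9336∠168.5° A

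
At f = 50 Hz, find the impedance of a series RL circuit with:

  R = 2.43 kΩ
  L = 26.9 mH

Step 1 — Angular frequency: ω = 2π·f = 2π·50 = 314.2 rad/s.
Step 2 — Component impedances:
  R: Z = R = 2430 Ω
  L: Z = jωL = j·314.2·0.0269 = 0 + j8.451 Ω
Step 3 — Series combination: Z_total = R + L = 2430 + j8.451 Ω = 2430∠0.2° Ω.

Z = 2430 + j8.451 Ω = 2430∠0.2° Ω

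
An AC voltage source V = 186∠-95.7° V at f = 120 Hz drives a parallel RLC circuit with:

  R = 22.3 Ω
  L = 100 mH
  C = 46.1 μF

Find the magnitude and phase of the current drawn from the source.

Step 1 — Angular frequency: ω = 2π·f = 2π·120 = 754 rad/s.
Step 2 — Component impedances:
  R: Z = R = 22.3 Ω
  L: Z = jωL = j·754·0.1 = 0 + j75.4 Ω
  C: Z = 1/(jωC) = -j/(ω·C) = 0 - j28.77 Ω
Step 3 — Parallel combination: 1/Z_total = 1/R + 1/L + 1/C; Z_total = 18.13 - j8.692 Ω = 20.11∠-25.6° Ω.
Step 4 — Source phasor: V = 186∠-95.7° V = -18.47 - j185.1 V.
Step 5 — Ohm's law: I = V / Z_total = (-18.47 - j185.1) / (18.13 - j8.692) = 3.15 - j8.697 A.
Step 6 — Convert to polar: |I| = 9.25 A, ∠I = -70.1°.

I = 9.25∠-70.1° A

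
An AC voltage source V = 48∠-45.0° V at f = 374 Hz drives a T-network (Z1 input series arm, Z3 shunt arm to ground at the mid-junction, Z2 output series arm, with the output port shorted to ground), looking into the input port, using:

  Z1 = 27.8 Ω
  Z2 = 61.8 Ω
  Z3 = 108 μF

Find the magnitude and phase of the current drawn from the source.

Step 1 — Angular frequency: ω = 2π·f = 2π·374 = 2350 rad/s.
Step 2 — Component impedances:
  Z1: Z = R = 27.8 Ω
  Z2: Z = R = 61.8 Ω
  Z3: Z = 1/(jωC) = -j/(ω·C) = 0 - j3.94 Ω
Step 3 — With the output port shorted to ground, the output series arm Z2 runs from the junction to ground; the shunt arm Z3 also runs from the junction to ground. They appear in parallel: Z3 || Z2 = 0.2502 - j3.924 Ω.
Step 4 — Series with input arm Z1: Z_in = Z1 + (Z3 || Z2) = 28.05 - j3.924 Ω = 28.32∠-8.0° Ω.
Step 5 — Source phasor: V = 48∠-45.0° V = 33.94 - j33.94 V.
Step 6 — Ohm's law: I = V / Z_total = (33.94 - j33.94) / (28.05 - j3.924) = 1.353 - j1.021 A.
Step 7 — Convert to polar: |I| = 1.695 A, ∠I = -37.0°.

I = 1.695∠-37.0° A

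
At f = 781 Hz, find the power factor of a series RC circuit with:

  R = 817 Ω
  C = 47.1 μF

Step 1 — Angular frequency: ω = 2π·f = 2π·781 = 4907 rad/s.
Step 2 — Component impedances:
  R: Z = R = 817 Ω
  C: Z = 1/(jωC) = -j/(ω·C) = 0 - j4.327 Ω
Step 3 — Series combination: Z_total = R + C = 817 - j4.327 Ω = 817∠-0.3° Ω.
Step 4 — Power factor: PF = cos(φ) = Re(Z)/|Z| = 817/817 = 1.
Step 5 — Type: Im(Z) = -4.327 ⇒ leading (phase φ = -0.3°).

PF = 1 (leading, φ = -0.3°)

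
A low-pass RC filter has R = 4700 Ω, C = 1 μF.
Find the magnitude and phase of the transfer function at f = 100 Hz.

Step 1 — Angular frequency: ω = 2π·100 = 628.3 rad/s.
Step 2 — Transfer function: H(jω) = 1/(1 + jωRC).
Step 3 — Denominator: 1 + jωRC = 1 + j·628.3·4700·1e-06 = 1 + j2.953.
Step 4 — H = 0.1029 - j0.3038.
Step 5 — Magnitude: |H| = 0.3207 (-9.9 dB); phase: φ = -71.3°.

|H| = 0.3207 (-9.9 dB), φ = -71.3°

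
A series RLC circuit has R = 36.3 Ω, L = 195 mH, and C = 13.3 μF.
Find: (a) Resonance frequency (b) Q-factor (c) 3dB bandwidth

Step 1 — Resonance: ω₀ = 1/√(LC) = 1/√(0.195·1.33e-05) = 621 rad/s.
Step 2 — f₀ = ω₀/(2π) = 98.83 Hz.
Step 3 — Series Q: Q = ω₀L/R = 621·0.195/36.3 = 3.336.
Step 4 — Bandwidth: Δω = ω₀/Q = 186.2 rad/s; BW = Δω/(2π) = 29.63 Hz.

(a) f₀ = 98.83 Hz  (b) Q = 3.336  (c) BW = 29.63 Hz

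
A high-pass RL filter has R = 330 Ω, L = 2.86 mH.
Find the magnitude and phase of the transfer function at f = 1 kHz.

Step 1 — Angular frequency: ω = 2π·1000 = 6283 rad/s.
Step 2 — Transfer function: H(jω) = jωL/(R + jωL).
Step 3 — Numerator jωL = j·17.97; denominator R + jωL = 330 + j17.97.
Step 4 — H = 0.002957 + j0.05429.
Step 5 — Magnitude: |H| = 0.05437 (-25.3 dB); phase: φ = 86.9°.

|H| = 0.05437 (-25.3 dB), φ = 86.9°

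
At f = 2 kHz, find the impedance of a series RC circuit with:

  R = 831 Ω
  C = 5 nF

Step 1 — Angular frequency: ω = 2π·f = 2π·2000 = 1.257e+04 rad/s.
Step 2 — Component impedances:
  R: Z = R = 831 Ω
  C: Z = 1/(jωC) = -j/(ω·C) = 0 - j1.592e+04 Ω
Step 3 — Series combination: Z_total = R + C = 831 - j1.592e+04 Ω = 1.594e+04∠-87.0° Ω.

Z = 831 - j1.592e+04 Ω = 1.594e+04∠-87.0° Ω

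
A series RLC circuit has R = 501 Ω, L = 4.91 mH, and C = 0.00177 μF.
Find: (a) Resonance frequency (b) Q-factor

Step 1 — Resonance condition Im(Z)=0 gives ω₀ = 1/√(LC).
Step 2 — ω₀ = 1/√(0.00491·1.77e-09) = 3.392e+05 rad/s.
Step 3 — f₀ = ω₀/(2π) = 5.399e+04 Hz.
Step 4 — Series Q: Q = ω₀L/R = 3.392e+05·0.00491/501 = 3.324.

(a) f₀ = 5.399e+04 Hz  (b) Q = 3.324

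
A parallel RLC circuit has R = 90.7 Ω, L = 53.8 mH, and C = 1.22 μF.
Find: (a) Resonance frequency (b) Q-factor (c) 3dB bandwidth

Step 1 — Resonance: ω₀ = 1/√(LC) = 1/√(0.0538·1.22e-06) = 3903 rad/s.
Step 2 — f₀ = ω₀/(2π) = 621.2 Hz.
Step 3 — Parallel Q: Q = R/(ω₀L) = 90.7/(3903·0.0538) = 0.4319.
Step 4 — Bandwidth: Δω = ω₀/Q = 9037 rad/s; BW = Δω/(2π) = 1438 Hz.

(a) f₀ = 621.2 Hz  (b) Q = 0.4319  (c) BW = 1438 Hz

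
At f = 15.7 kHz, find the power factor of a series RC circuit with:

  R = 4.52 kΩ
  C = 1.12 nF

Step 1 — Angular frequency: ω = 2π·f = 2π·1.57e+04 = 9.865e+04 rad/s.
Step 2 — Component impedances:
  R: Z = R = 4520 Ω
  C: Z = 1/(jωC) = -j/(ω·C) = 0 - j9051 Ω
Step 3 — Series combination: Z_total = R + C = 4520 - j9051 Ω = 1.012e+04∠-63.5° Ω.
Step 4 — Power factor: PF = cos(φ) = Re(Z)/|Z| = 4520/10117 = 0.4468.
Step 5 — Type: Im(Z) = -9051 ⇒ leading (phase φ = -63.5°).

PF = 0.4468 (leading, φ = -63.5°)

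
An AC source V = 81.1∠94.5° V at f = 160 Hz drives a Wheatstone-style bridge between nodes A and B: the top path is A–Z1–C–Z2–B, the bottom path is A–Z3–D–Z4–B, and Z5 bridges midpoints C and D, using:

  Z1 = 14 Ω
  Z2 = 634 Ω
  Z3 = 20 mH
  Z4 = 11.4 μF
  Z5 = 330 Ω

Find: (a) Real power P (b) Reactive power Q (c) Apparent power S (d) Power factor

Step 1 — Angular frequency: ω = 2π·f = 2π·160 = 1005 rad/s.
Step 2 — Component impedances:
  Z1: Z = R = 14 Ω
  Z2: Z = R = 634 Ω
  Z3: Z = jωL = j·1005·0.02 = 0 + j20.11 Ω
  Z4: Z = 1/(jωC) = -j/(ω·C) = 0 - j87.26 Ω
  Z5: Z = R = 330 Ω
Step 3 — Bridge requires nodal analysis (the Z5 bridge couples midpoints C and D, so the two paths cannot be reduced to a simple series/parallel combination). Setting node B to ground and injecting 1 A at node A, the 3-node admittance system at A, C, D solves to V_A = Z_AB = 8.202 - j66.24 Ω = 66.74∠-82.9° Ω.
Step 4 — Source phasor: V = 81.1∠94.5° V = -6.363 + j80.85 V.
Step 5 — Current: I = V / Z = -1.214 + j0.05426 A = 1.215∠177.4° A.
Step 6 — Complex power: S = V·I* = 12.11 - j97.8 VA.
Step 7 — Real power: P = Re(S) = 12.11 W.
Step 8 — Reactive power: Q = Im(S) = -97.8 VAR.
Step 9 — Apparent power: |S| = 98.55 VA.
Step 10 — Power factor: PF = P/|S| = 0.1229 (leading).

(a) P = 12.11 W  (b) Q = -97.8 VAR  (c) S = 98.55 VA  (d) PF = 0.1229 (leading)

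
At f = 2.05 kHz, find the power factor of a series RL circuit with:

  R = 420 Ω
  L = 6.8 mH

Step 1 — Angular frequency: ω = 2π·f = 2π·2050 = 1.288e+04 rad/s.
Step 2 — Component impedances:
  R: Z = R = 420 Ω
  L: Z = jωL = j·1.288e+04·0.0068 = 0 + j87.59 Ω
Step 3 — Series combination: Z_total = R + L = 420 + j87.59 Ω = 429∠11.8° Ω.
Step 4 — Power factor: PF = cos(φ) = Re(Z)/|Z| = 420/429.04 = 0.9789.
Step 5 — Type: Im(Z) = 87.59 ⇒ lagging (phase φ = 11.8°).

PF = 0.9789 (lagging, φ = 11.8°)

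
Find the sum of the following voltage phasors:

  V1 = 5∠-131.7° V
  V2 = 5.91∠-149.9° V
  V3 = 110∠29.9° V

Step 1 — Convert each phasor to rectangular form:
  V1 = 5·(cos(-131.7°) + j·sin(-131.7°)) = -3.326 - j3.733 V
  V2 = 5.91·(cos(-149.9°) + j·sin(-149.9°)) = -5.113 - j2.964 V
  V3 = 110·(cos(29.9°) + j·sin(29.9°)) = 95.36 + j54.83 V
Step 2 — Sum components: V_total = 86.92 + j48.14 V.
Step 3 — Convert to polar: |V_total| = 99.36 V, ∠V_total = 29.0°.

V_total = 99.36∠29.0° V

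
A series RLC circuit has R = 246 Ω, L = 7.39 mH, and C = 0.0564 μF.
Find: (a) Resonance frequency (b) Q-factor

Step 1 — Resonance condition Im(Z)=0 gives ω₀ = 1/√(LC).
Step 2 — ω₀ = 1/√(0.00739·5.64e-08) = 4.898e+04 rad/s.
Step 3 — f₀ = ω₀/(2π) = 7796 Hz.
Step 4 — Series Q: Q = ω₀L/R = 4.898e+04·0.00739/246 = 1.471.

(a) f₀ = 7796 Hz  (b) Q = 1.471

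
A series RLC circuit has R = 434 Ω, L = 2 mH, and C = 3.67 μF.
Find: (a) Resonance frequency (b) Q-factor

Step 1 — Resonance condition Im(Z)=0 gives ω₀ = 1/√(LC).
Step 2 — ω₀ = 1/√(0.002·3.67e-06) = 1.167e+04 rad/s.
Step 3 — f₀ = ω₀/(2π) = 1858 Hz.
Step 4 — Series Q: Q = ω₀L/R = 1.167e+04·0.002/434 = 0.05379.

(a) f₀ = 1858 Hz  (b) Q = 0.05379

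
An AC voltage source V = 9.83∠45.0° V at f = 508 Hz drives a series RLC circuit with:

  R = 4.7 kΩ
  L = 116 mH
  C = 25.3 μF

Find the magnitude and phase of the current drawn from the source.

Step 1 — Angular frequency: ω = 2π·f = 2π·508 = 3192 rad/s.
Step 2 — Component impedances:
  R: Z = R = 4700 Ω
  L: Z = jωL = j·3192·0.116 = 0 + j370.3 Ω
  C: Z = 1/(jωC) = -j/(ω·C) = 0 - j12.38 Ω
Step 3 — Series combination: Z_total = R + L + C = 4700 + j357.9 Ω = 4714∠4.4° Ω.
Step 4 — Source phasor: V = 9.83∠45.0° V = 6.951 + j6.951 V.
Step 5 — Ohm's law: I = V / Z_total = (6.951 + j6.951) / (4700 + j357.9) = 0.001582 + j0.001358 A.
Step 6 — Convert to polar: |I| = 0.002085 A, ∠I = 40.6°.

I = 0.002085∠40.6° A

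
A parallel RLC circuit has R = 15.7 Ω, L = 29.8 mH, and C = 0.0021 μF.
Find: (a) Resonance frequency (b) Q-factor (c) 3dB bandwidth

Step 1 — Resonance: ω₀ = 1/√(LC) = 1/√(0.0298·2.1e-09) = 1.264e+05 rad/s.
Step 2 — f₀ = ω₀/(2π) = 2.012e+04 Hz.
Step 3 — Parallel Q: Q = R/(ω₀L) = 15.7/(1.264e+05·0.0298) = 0.004168.
Step 4 — Bandwidth: Δω = ω₀/Q = 3.033e+07 rad/s; BW = Δω/(2π) = 4.827e+06 Hz.

(a) f₀ = 2.012e+04 Hz  (b) Q = 0.004168  (c) BW = 4.827e+06 Hz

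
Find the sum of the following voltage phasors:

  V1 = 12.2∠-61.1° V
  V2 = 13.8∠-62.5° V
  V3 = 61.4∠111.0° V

Step 1 — Convert each phasor to rectangular form:
  V1 = 12.2·(cos(-61.1°) + j·sin(-61.1°)) = 5.896 - j10.68 V
  V2 = 13.8·(cos(-62.5°) + j·sin(-62.5°)) = 6.372 - j12.24 V
  V3 = 61.4·(cos(111.0°) + j·sin(111.0°)) = -22 + j57.32 V
Step 2 — Sum components: V_total = -9.736 + j34.4 V.
Step 3 — Convert to polar: |V_total| = 35.75 V, ∠V_total = 105.8°.

V_total = 35.75∠105.8° V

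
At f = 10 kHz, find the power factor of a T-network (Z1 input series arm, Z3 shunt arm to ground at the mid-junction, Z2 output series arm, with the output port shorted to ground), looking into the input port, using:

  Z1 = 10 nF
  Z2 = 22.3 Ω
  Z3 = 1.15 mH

Step 1 — Angular frequency: ω = 2π·f = 2π·1e+04 = 6.283e+04 rad/s.
Step 2 — Component impedances:
  Z1: Z = 1/(jωC) = -j/(ω·C) = 0 - j1592 Ω
  Z2: Z = R = 22.3 Ω
  Z3: Z = jωL = j·6.283e+04·0.00115 = 0 + j72.26 Ω
Step 3 — With the output port shorted to ground, the output series arm Z2 runs from the junction to ground; the shunt arm Z3 also runs from the junction to ground. They appear in parallel: Z3 || Z2 = 20.36 + j6.284 Ω.
Step 4 — Series with input arm Z1: Z_in = Z1 + (Z3 || Z2) = 20.36 - j1585 Ω = 1585∠-89.3° Ω.
Step 5 — Power factor: PF = cos(φ) = Re(Z)/|Z| = 20.361/1585.4 = 0.01284.
Step 6 — Type: Im(Z) = -1585 ⇒ leading (phase φ = -89.3°).

PF = 0.01284 (leading, φ = -89.3°)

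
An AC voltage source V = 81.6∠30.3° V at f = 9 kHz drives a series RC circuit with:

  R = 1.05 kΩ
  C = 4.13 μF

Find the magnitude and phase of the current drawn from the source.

Step 1 — Angular frequency: ω = 2π·f = 2π·9000 = 5.655e+04 rad/s.
Step 2 — Component impedances:
  R: Z = R = 1050 Ω
  C: Z = 1/(jωC) = -j/(ω·C) = 0 - j4.282 Ω
Step 3 — Series combination: Z_total = R + C = 1050 - j4.282 Ω = 1050∠-0.2° Ω.
Step 4 — Source phasor: V = 81.6∠30.3° V = 70.45 + j41.17 V.
Step 5 — Ohm's law: I = V / Z_total = (70.45 + j41.17) / (1050 - j4.282) = 0.06694 + j0.03948 A.
Step 6 — Convert to polar: |I| = 0.07771 A, ∠I = 30.5°.

I = 0.07771∠30.5° A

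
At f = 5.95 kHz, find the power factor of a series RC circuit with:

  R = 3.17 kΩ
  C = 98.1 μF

Step 1 — Angular frequency: ω = 2π·f = 2π·5950 = 3.738e+04 rad/s.
Step 2 — Component impedances:
  R: Z = R = 3170 Ω
  C: Z = 1/(jωC) = -j/(ω·C) = 0 - j0.2727 Ω
Step 3 — Series combination: Z_total = R + C = 3170 - j0.2727 Ω = 3170∠-0.0° Ω.
Step 4 — Power factor: PF = cos(φ) = Re(Z)/|Z| = 3170/3170 = 1.
Step 5 — Type: Im(Z) = -0.2727 ⇒ leading (phase φ = -0.0°).

PF = 1 (leading, φ = -0.0°)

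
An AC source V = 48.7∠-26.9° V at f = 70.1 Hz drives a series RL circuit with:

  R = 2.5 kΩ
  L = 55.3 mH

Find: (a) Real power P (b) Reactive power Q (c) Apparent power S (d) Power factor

Step 1 — Angular frequency: ω = 2π·f = 2π·70.1 = 440.5 rad/s.
Step 2 — Component impedances:
  R: Z = R = 2500 Ω
  L: Z = jωL = j·440.5·0.0553 = 0 + j24.36 Ω
Step 3 — Series combination: Z_total = R + L = 2500 + j24.36 Ω = 2500∠0.6° Ω.
Step 4 — Source phasor: V = 48.7∠-26.9° V = 43.43 - j22.03 V.
Step 5 — Current: I = V / Z = 0.01728 - j0.008982 A = 0.01948∠-27.5° A.
Step 6 — Complex power: S = V·I* = 0.9486 + j0.009242 VA.
Step 7 — Real power: P = Re(S) = 0.9486 W.
Step 8 — Reactive power: Q = Im(S) = 0.009242 VAR.
Step 9 — Apparent power: |S| = 0.9486 VA.
Step 10 — Power factor: PF = P/|S| = 1 (lagging).

(a) P = 0.9486 W  (b) Q = 0.009242 VAR  (c) S = 0.9486 VA  (d) PF = 1 (lagging)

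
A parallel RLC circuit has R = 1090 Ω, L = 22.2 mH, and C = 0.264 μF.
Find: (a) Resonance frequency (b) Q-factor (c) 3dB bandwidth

Step 1 — Resonance: ω₀ = 1/√(LC) = 1/√(0.0222·2.64e-07) = 1.306e+04 rad/s.
Step 2 — f₀ = ω₀/(2π) = 2079 Hz.
Step 3 — Parallel Q: Q = R/(ω₀L) = 1090/(1.306e+04·0.0222) = 3.759.
Step 4 — Bandwidth: Δω = ω₀/Q = 3475 rad/s; BW = Δω/(2π) = 553.1 Hz.

(a) f₀ = 2079 Hz  (b) Q = 3.759  (c) BW = 553.1 Hz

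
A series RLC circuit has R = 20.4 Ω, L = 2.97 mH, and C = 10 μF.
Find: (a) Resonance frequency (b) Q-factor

Step 1 — Resonance condition Im(Z)=0 gives ω₀ = 1/√(LC).
Step 2 — ω₀ = 1/√(0.00297·1e-05) = 5803 rad/s.
Step 3 — f₀ = ω₀/(2π) = 923.5 Hz.
Step 4 — Series Q: Q = ω₀L/R = 5803·0.00297/20.4 = 0.8448.

(a) f₀ = 923.5 Hz  (b) Q = 0.8448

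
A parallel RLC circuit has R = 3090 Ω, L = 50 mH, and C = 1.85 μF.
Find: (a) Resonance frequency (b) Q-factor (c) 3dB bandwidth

Step 1 — Resonance: ω₀ = 1/√(LC) = 1/√(0.05·1.85e-06) = 3288 rad/s.
Step 2 — f₀ = ω₀/(2π) = 523.3 Hz.
Step 3 — Parallel Q: Q = R/(ω₀L) = 3090/(3288·0.05) = 18.8.
Step 4 — Bandwidth: Δω = ω₀/Q = 174.9 rad/s; BW = Δω/(2π) = 27.84 Hz.

(a) f₀ = 523.3 Hz  (b) Q = 18.8  (c) BW = 27.84 Hz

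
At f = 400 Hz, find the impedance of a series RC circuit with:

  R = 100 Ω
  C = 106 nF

Step 1 — Angular frequency: ω = 2π·f = 2π·400 = 2513 rad/s.
Step 2 — Component impedances:
  R: Z = R = 100 Ω
  C: Z = 1/(jωC) = -j/(ω·C) = 0 - j3754 Ω
Step 3 — Series combination: Z_total = R + C = 100 - j3754 Ω = 3755∠-88.5° Ω.

Z = 100 - j3754 Ω = 3755∠-88.5° Ω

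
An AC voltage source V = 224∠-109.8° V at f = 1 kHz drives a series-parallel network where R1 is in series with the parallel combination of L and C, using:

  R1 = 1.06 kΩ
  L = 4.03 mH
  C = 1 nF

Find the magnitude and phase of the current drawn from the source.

Step 1 — Angular frequency: ω = 2π·f = 2π·1000 = 6283 rad/s.
Step 2 — Component impedances:
  R1: Z = R = 1060 Ω
  L: Z = jωL = j·6283·0.00403 = 0 + j25.32 Ω
  C: Z = 1/(jωC) = -j/(ω·C) = 0 - j1.592e+05 Ω
Step 3 — Parallel branch: L || C = 1/(1/L + 1/C) = 0 + j25.33 Ω.
Step 4 — Series with R1: Z_total = R1 + (L || C) = 1060 + j25.33 Ω = 1060∠1.4° Ω.
Step 5 — Source phasor: V = 224∠-109.8° V = -75.88 - j210.8 V.
Step 6 — Ohm's law: I = V / Z_total = (-75.88 - j210.8) / (1060 + j25.33) = -0.07629 - j0.197 A.
Step 7 — Convert to polar: |I| = 0.2113 A, ∠I = -111.2°.

I = 0.2113∠-111.2° A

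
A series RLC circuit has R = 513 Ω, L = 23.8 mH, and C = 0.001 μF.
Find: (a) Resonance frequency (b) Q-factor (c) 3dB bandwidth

Step 1 — Resonance: ω₀ = 1/√(LC) = 1/√(0.0238·1e-09) = 2.05e+05 rad/s.
Step 2 — f₀ = ω₀/(2π) = 3.262e+04 Hz.
Step 3 — Series Q: Q = ω₀L/R = 2.05e+05·0.0238/513 = 9.51.
Step 4 — Bandwidth: Δω = ω₀/Q = 2.155e+04 rad/s; BW = Δω/(2π) = 3431 Hz.

(a) f₀ = 3.262e+04 Hz  (b) Q = 9.51  (c) BW = 3431 Hz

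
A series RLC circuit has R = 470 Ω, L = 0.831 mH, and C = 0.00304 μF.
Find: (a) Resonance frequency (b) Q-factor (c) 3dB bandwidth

Step 1 — Resonance: ω₀ = 1/√(LC) = 1/√(0.000831·3.04e-09) = 6.292e+05 rad/s.
Step 2 — f₀ = ω₀/(2π) = 1.001e+05 Hz.
Step 3 — Series Q: Q = ω₀L/R = 6.292e+05·0.000831/470 = 1.112.
Step 4 — Bandwidth: Δω = ω₀/Q = 5.656e+05 rad/s; BW = Δω/(2π) = 9.002e+04 Hz.

(a) f₀ = 1.001e+05 Hz  (b) Q = 1.112  (c) BW = 9.002e+04 Hz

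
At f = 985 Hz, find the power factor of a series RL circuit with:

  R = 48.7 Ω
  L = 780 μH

Step 1 — Angular frequency: ω = 2π·f = 2π·985 = 6189 rad/s.
Step 2 — Component impedances:
  R: Z = R = 48.7 Ω
  L: Z = jωL = j·6189·0.00078 = 0 + j4.827 Ω
Step 3 — Series combination: Z_total = R + L = 48.7 + j4.827 Ω = 48.94∠5.7° Ω.
Step 4 — Power factor: PF = cos(φ) = Re(Z)/|Z| = 48.7/48.94 = 0.9951.
Step 5 — Type: Im(Z) = 4.827 ⇒ lagging (phase φ = 5.7°).

PF = 0.9951 (lagging, φ = 5.7°)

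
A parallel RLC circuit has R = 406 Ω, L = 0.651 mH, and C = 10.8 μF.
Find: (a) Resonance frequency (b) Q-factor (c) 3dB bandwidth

Step 1 — Resonance: ω₀ = 1/√(LC) = 1/√(0.000651·1.08e-05) = 1.193e+04 rad/s.
Step 2 — f₀ = ω₀/(2π) = 1898 Hz.
Step 3 — Parallel Q: Q = R/(ω₀L) = 406/(1.193e+04·0.000651) = 52.29.
Step 4 — Bandwidth: Δω = ω₀/Q = 228.1 rad/s; BW = Δω/(2π) = 36.3 Hz.

(a) f₀ = 1898 Hz  (b) Q = 52.29  (c) BW = 36.3 Hz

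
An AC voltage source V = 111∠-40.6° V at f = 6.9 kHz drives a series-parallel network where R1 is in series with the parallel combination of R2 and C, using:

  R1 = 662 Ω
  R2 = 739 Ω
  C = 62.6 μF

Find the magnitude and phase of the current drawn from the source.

Step 1 — Angular frequency: ω = 2π·f = 2π·6900 = 4.335e+04 rad/s.
Step 2 — Component impedances:
  R1: Z = R = 662 Ω
  R2: Z = R = 739 Ω
  C: Z = 1/(jωC) = -j/(ω·C) = 0 - j0.3685 Ω
Step 3 — Parallel branch: R2 || C = 1/(1/R2 + 1/C) = 0.0001837 - j0.3685 Ω.
Step 4 — Series with R1: Z_total = R1 + (R2 || C) = 662 - j0.3685 Ω = 662∠-0.0° Ω.
Step 5 — Source phasor: V = 111∠-40.6° V = 84.28 - j72.24 V.
Step 6 — Ohm's law: I = V / Z_total = (84.28 - j72.24) / (662 - j0.3685) = 0.1274 - j0.109 A.
Step 7 — Convert to polar: |I| = 0.1677 A, ∠I = -40.6°.

I = 0.1677∠-40.6° A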